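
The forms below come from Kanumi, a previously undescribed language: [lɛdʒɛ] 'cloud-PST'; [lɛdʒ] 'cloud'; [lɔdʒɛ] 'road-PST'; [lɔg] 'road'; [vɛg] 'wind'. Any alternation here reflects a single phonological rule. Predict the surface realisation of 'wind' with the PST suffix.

'road' shows [dʒ] ~ [g] at the end of the stem ([lɔdʒɛ] vs [lɔg]).
But 'cloud' keeps [dʒ] in both environments ([lɛdʒɛ], [lɛdʒ]), so there is no rule changing /dʒ/ to [g] in isolation.
The alternation reflects palatalization before a front vowel: /g/ becomes palato-alveolar [dʒ] before a front vowel. /g/ is underlying.
From [vɛg] the stem 'wind' is /vɛg/; before a front vowel this yields [vɛdʒɛ].

[vɛdʒɛ]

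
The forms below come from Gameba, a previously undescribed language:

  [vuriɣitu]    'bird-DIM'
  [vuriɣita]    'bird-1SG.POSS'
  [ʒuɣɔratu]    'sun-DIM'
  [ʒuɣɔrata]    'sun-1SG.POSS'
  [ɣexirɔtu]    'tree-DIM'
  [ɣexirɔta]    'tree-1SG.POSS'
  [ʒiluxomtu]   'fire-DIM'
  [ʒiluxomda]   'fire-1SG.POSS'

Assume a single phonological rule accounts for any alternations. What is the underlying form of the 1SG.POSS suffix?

The 1SG.POSS morpheme has two allomorphs, [-da] and [-ta].
The DIM suffix, which begins with [t], is invariant after every stem; so [t] is not altered by any rule here.
The 1SG.POSS suffix is therefore /-da/ underlyingly, with post-vocalic devoicing: voiced stops become voiceless after a vowel.

/-da/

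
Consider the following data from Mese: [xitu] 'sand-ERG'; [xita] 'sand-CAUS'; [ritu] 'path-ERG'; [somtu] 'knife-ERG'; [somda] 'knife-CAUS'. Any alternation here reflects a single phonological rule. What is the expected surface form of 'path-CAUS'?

The CAUS morpheme has two allomorphs, [-da] and [-ta].
By contrast the ERG suffix keeps its initial [t] throughout — that segment must be underlying.
So the underlying form is /-da/, and voiced stops become voiceless after a vowel.
After 'path', which ends in a vowel, the suffix surfaces as [-ta], giving [rita].

[rita]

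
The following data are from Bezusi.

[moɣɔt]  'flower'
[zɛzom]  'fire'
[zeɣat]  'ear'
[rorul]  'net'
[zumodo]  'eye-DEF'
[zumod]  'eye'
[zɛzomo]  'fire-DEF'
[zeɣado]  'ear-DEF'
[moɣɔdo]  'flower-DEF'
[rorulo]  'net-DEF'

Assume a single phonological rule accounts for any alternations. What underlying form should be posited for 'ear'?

The root 'ear' surfaces as [zeɣado] and [zeɣat], with a stem-final [d] ~ [t] alternation.
But 'eye' keeps [d] in both environments ([zumodo], [zumod]), so there is no rule changing /d/ to [t] in isolation.
So /t/ is underlying, and a rule of intervocalic voicing — voiceless stops become voiced between vowels — gives [d].

/zeɣat/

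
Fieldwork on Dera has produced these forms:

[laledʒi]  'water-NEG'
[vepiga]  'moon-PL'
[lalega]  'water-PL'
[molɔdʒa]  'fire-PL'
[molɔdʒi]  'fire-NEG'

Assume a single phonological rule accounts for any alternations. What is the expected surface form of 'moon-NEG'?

[vepidʒi]

The stem for 'water' ends in [g] in [lalega] but [dʒ] in [laledʒi].
If /dʒ/ were underlying and a rule turned it into [g] before the PL suffix, 'fire' would also alternate; but it has [dʒ] in both [molɔdʒa] and [molɔdʒi].
The alternation reflects palatalization before a front vowel: /g/ becomes palato-alveolar [dʒ] before a front vowel. /g/ is underlying.
From [vepiga] the stem 'moon' is /vepig/; before a front vowel this yields [vepidʒi].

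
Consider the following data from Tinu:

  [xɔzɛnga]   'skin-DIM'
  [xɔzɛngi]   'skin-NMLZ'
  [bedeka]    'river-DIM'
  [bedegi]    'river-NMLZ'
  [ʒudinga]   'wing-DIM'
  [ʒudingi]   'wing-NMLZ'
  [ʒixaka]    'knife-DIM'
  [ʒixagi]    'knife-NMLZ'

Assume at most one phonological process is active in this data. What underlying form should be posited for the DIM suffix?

/-ka/

The DIM suffix surfaces as [-ga] and [-ka], depending on the final segment of the stem.
The NMLZ suffix, which begins with [g], is invariant after every stem; so [g] is not altered by any rule here.
The DIM suffix is therefore /-ka/ underlyingly, with post-nasal voicing: voiceless stops become voiced after a nasal.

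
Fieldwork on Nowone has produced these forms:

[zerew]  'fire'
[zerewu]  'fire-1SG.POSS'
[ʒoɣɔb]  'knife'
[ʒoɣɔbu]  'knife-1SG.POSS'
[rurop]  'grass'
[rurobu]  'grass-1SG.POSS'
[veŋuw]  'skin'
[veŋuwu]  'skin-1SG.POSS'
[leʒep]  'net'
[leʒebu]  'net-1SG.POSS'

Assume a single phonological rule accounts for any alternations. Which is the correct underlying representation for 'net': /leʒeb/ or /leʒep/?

In [leʒep] and [leʒebu] the final segment of 'net' alternates: [p] ~ [b].
The stem 'knife' ([ʒoɣɔb], [ʒoɣɔbu]) shows [b] unchanged in both environments, so [b] cannot be basic with [p] derived in isolation.
So /p/ is underlying, and a rule of intervocalic voicing — voiceless stops become voiced between vowels — gives [b].

/leʒep/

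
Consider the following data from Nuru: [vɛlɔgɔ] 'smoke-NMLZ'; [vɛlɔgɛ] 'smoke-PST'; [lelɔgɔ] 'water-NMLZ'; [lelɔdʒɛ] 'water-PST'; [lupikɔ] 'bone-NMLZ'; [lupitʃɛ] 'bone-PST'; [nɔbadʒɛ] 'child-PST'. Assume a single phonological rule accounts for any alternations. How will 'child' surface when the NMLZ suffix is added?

In [lelɔgɔ] and [lelɔdʒɛ] the final segment of 'water' alternates: [g] ~ [dʒ].
The stem 'smoke' ([vɛlɔgɔ], [vɛlɔgɛ]) shows [g] unchanged in both environments, so [g] cannot be basic with [dʒ] derived before the PST suffix.
Therefore /dʒ/ is basic and [g] is derived by depalatalization (palato-alveolar /tʃ/ and /dʒ/ become [k] and [g] when no front vowel follows).
From [nɔbadʒɛ] the stem 'child' is /nɔbadʒ/; when no front vowel follows this yields [nɔbagɔ].

[nɔbagɔ]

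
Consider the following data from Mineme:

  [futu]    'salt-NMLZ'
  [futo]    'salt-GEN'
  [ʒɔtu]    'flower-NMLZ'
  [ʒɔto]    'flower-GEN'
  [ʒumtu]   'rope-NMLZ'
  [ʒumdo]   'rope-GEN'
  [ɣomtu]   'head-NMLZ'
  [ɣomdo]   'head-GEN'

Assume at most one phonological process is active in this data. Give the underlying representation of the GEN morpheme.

The GEN suffix surfaces as [-do] and [-to], depending on the final segment of the stem.
The NMLZ suffix, which begins with [t], is invariant after every stem; so [t] is not altered by any rule here.
So the underlying form is /-do/, and voiced stops become voiceless after a vowel.

/-do/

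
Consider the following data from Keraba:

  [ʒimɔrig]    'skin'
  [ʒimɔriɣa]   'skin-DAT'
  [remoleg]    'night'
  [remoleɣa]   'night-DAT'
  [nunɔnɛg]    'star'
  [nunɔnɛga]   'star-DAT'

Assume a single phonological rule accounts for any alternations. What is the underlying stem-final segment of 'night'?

/ɣ/

'night' shows [g] ~ [ɣ] at the end of the stem ([remoleg] vs [remoleɣa]).
If /g/ were underlying and a rule turned it into [ɣ] before the DAT suffix, 'star' would also alternate; but it has [g] in both [nunɔnɛg] and [nunɔnɛga].
The alternation reflects word-final hardening: voiced fricatives become stops word-finally. /ɣ/ is underlying.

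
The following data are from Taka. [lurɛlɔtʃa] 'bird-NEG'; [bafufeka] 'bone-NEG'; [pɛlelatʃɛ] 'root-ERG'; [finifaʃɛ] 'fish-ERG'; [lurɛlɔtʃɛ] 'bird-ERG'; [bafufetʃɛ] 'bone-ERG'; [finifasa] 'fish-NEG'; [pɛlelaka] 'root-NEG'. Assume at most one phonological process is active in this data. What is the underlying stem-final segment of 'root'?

/k/

In [pɛlelatʃɛ] and [pɛlelaka] the final segment of 'root' alternates: [tʃ] ~ [k].
The stem 'bird' ([lurɛlɔtʃɛ], [lurɛlɔtʃa]) shows [tʃ] unchanged in both environments, so [tʃ] cannot be basic with [k] derived before the NEG suffix.
So /k/ is underlying, and a rule of palatalization before a front vowel — /k/ and /s/ become palato-alveolar [tʃ] and [ʃ] before a front vowel — gives [tʃ].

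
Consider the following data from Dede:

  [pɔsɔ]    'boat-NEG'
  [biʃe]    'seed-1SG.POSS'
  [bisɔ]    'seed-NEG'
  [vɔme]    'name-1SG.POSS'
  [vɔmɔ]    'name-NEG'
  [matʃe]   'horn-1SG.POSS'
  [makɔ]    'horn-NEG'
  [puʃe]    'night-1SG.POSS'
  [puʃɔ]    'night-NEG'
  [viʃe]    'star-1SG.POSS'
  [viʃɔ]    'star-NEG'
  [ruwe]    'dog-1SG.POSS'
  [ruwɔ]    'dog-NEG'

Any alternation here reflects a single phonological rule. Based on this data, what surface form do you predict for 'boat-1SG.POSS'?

The root 'seed' surfaces as [biʃe] and [bisɔ], with a stem-final [ʃ] ~ [s] alternation.
Compare 'night', with invariant [ʃ] in [puʃe] and [puʃɔ]: an analysis with underlying /ʃ/ and a rule producing [s] before the NEG suffix would wrongly predict alternation here too.
The alternation reflects palatalization before a front vowel: /k/ and /s/ become palato-alveolar [tʃ] and [ʃ] before a front vowel. /s/ is underlying.
From [pɔsɔ] the stem 'boat' is /pɔs/; before a front vowel this yields [pɔʃe].

[pɔʃe]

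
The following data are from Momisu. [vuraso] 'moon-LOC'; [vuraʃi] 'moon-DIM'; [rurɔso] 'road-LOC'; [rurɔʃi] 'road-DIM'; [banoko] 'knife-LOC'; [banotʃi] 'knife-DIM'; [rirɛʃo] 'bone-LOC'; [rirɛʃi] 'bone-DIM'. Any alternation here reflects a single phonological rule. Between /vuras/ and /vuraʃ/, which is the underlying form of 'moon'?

The stem for 'moon' ends in [s] in [vuraso] but [ʃ] in [vuraʃi].
But 'bone' keeps [ʃ] in both environments ([rirɛʃo], [rirɛʃi]), so there is no rule changing /ʃ/ to [s] before the LOC suffix.
The underlying segment must be /s/; /k/ and /s/ become palato-alveolar [tʃ] and [ʃ] before a front vowel, yielding [ʃ] there.

/vuras/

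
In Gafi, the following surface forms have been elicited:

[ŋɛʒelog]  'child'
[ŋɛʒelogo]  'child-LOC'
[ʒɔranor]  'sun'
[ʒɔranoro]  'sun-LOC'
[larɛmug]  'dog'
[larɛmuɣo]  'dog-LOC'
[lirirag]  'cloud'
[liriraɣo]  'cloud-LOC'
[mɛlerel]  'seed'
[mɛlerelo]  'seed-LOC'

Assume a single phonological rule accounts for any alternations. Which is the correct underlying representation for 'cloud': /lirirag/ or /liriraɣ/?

/liriraɣ/

The root 'cloud' surfaces as [lirirag] and [liriraɣo], with a stem-final [g] ~ [ɣ] alternation.
Compare 'child', with invariant [g] in [ŋɛʒelog] and [ŋɛʒelogo]: an analysis with underlying /g/ and a rule producing [ɣ] before the LOC suffix would wrongly predict alternation here too.
Therefore /ɣ/ is basic and [g] is derived by word-final hardening (voiced fricatives become stops word-finally).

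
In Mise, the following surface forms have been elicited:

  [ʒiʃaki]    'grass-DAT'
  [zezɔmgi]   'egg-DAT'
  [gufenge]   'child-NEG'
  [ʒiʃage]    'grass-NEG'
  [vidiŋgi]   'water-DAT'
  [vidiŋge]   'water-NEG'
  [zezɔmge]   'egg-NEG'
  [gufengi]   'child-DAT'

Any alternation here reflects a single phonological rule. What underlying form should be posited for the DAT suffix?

/-ki/

The DAT suffix surfaces as [-gi] and [-ki], depending on the final segment of the stem.
The NEG suffix, which begins with [g], is invariant after every stem; so [g] is not altered by any rule here.
So the underlying form is /-ki/, and voiceless stops become voiced after a nasal.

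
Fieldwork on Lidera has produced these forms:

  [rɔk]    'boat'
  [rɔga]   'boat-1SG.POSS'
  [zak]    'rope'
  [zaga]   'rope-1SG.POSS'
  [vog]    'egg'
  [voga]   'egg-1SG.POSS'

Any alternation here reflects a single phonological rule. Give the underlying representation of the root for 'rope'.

The root 'rope' surfaces as [zak] and [zaga], with a stem-final [k] ~ [g] alternation.
Compare 'egg', with invariant [g] in [vog] and [voga]: an analysis with underlying /g/ and a rule producing [k] in isolation would wrongly predict alternation here too.
The alternation reflects intervocalic voicing: voiceless stops become voiced between vowels. /k/ is underlying.

/zak/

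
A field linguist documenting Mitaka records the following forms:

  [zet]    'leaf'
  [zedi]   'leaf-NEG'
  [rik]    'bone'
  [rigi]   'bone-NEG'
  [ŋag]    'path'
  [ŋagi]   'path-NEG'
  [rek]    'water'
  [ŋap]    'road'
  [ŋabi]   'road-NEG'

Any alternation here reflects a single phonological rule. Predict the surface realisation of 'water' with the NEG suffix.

The stem for 'bone' ends in [k] in [rik] but [g] in [rigi].
Compare 'path', with invariant [g] in [ŋag] and [ŋagi]: an analysis with underlying /g/ and a rule producing [k] in isolation would wrongly predict alternation here too.
The alternation reflects intervocalic voicing: voiceless stops become voiced between vowels. /k/ is underlying.
From [rek] the stem 'water' is /rek/; between vowels this yields [regi].

[regi]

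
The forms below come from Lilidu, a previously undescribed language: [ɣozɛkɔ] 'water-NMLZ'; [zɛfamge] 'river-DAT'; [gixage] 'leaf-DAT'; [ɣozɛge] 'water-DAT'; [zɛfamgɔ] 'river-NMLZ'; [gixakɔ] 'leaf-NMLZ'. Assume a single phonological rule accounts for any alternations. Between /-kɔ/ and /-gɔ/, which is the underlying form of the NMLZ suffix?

/-kɔ/

The NMLZ suffix surfaces as [-gɔ] and [-kɔ], depending on the final segment of the stem.
The DAT suffix, which begins with [g], is invariant after every stem; so [g] is not altered by any rule here.
So the underlying form is /-kɔ/, and voiceless stops become voiced after a nasal.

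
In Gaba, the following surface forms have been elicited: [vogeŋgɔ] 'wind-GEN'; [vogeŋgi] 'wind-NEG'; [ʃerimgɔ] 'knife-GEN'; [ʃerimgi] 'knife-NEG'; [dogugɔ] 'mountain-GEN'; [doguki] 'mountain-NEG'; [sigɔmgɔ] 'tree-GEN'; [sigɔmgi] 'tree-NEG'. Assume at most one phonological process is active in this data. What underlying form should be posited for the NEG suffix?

/-ki/

The NEG morpheme has two allomorphs, [-gi] and [-ki].
The GEN suffix, which begins with [g], is invariant after every stem; so [g] is not altered by any rule here.
The NEG suffix is therefore /-ki/ underlyingly, with post-nasal voicing: voiceless stops become voiced after a nasal.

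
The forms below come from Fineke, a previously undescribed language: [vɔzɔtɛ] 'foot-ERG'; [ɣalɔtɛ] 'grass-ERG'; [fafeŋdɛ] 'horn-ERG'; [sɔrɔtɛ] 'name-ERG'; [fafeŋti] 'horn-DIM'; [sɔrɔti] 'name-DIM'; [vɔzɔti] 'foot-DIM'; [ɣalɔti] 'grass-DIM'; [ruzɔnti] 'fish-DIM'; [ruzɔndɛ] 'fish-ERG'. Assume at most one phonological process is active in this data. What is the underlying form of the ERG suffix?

/-dɛ/

The ERG suffix surfaces as [-dɛ] and [-tɛ], depending on the final segment of the stem.
The DIM suffix, which begins with [t], is invariant after every stem; so [t] is not altered by any rule here.
The ERG suffix is therefore /-dɛ/ underlyingly, with post-vocalic devoicing: voiced stops become voiceless after a vowel.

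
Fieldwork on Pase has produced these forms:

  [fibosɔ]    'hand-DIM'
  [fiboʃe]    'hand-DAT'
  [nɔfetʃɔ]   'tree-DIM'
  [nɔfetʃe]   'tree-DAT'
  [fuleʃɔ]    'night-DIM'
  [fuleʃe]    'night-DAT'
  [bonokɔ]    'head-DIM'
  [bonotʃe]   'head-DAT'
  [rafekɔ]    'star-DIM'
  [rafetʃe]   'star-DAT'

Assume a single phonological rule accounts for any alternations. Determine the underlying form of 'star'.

/rafek/

In [rafekɔ] and [rafetʃe] the final segment of 'star' alternates: [k] ~ [tʃ].
The stem 'tree' ([nɔfetʃɔ], [nɔfetʃe]) shows [tʃ] unchanged in both environments, so [tʃ] cannot be basic with [k] derived before the DIM suffix.
So /k/ is underlying, and a rule of palatalization before a front vowel — /k/ and /s/ become palato-alveolar [tʃ] and [ʃ] before a front vowel — gives [tʃ].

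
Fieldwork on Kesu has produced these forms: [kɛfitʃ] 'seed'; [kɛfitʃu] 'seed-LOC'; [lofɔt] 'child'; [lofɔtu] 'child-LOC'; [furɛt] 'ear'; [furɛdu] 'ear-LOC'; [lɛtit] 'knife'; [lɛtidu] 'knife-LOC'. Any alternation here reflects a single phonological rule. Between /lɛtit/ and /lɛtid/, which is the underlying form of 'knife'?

/lɛtid/

The stem for 'knife' ends in [t] in [lɛtit] but [d] in [lɛtidu].
Compare 'child', with invariant [t] in [lofɔt] and [lofɔtu]: an analysis with underlying /t/ and a rule producing [d] before the LOC suffix would wrongly predict alternation here too.
So /d/ is underlying, and a rule of word-final obstruent devoicing — voiced obstruents become voiceless word-finally — gives [t].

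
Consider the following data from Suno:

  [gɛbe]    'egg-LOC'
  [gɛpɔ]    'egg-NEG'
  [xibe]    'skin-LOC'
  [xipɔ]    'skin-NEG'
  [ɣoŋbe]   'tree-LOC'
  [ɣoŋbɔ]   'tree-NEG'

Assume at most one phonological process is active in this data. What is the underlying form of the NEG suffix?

The NEG suffix surfaces as [-bɔ] and [-pɔ], depending on the final segment of the stem.
The LOC suffix, which begins with [b], is invariant after every stem; so [b] is not altered by any rule here.
The NEG suffix is therefore /-pɔ/ underlyingly, with post-nasal voicing: voiceless stops become voiced after a nasal.

/-pɔ/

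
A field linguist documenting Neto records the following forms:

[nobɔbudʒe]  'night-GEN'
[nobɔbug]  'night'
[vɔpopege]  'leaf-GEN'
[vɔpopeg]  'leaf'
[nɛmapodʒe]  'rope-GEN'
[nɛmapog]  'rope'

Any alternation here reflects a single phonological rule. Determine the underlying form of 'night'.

In [nobɔbudʒe] and [nobɔbug] the final segment of 'night' alternates: [dʒ] ~ [g].
Compare 'leaf', with invariant [g] in [vɔpopege] and [vɔpopeg]: an analysis with underlying /g/ and a rule producing [dʒ] before the GEN suffix would wrongly predict alternation here too.
So /dʒ/ is underlying, and a rule of depalatalization — palato-alveolar /dʒ/ becomes [g] when no front vowel follows — gives [g].

/nobɔbudʒ/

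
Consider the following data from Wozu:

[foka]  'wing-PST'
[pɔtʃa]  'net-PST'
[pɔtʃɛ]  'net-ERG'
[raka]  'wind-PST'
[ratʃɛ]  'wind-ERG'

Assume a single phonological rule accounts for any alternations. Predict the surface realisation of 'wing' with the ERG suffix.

[fotʃɛ]

The root 'wind' surfaces as [raka] and [ratʃɛ], with a stem-final [k] ~ [tʃ] alternation.
Compare 'net', with invariant [tʃ] in [pɔtʃa] and [pɔtʃɛ]: an analysis with underlying /tʃ/ and a rule producing [k] before the PST suffix would wrongly predict alternation here too.
The alternation reflects palatalization before a front vowel: /k/ becomes palato-alveolar [tʃ] before a front vowel. /k/ is underlying.
From [foka] the stem 'wing' is /fok/; before a front vowel this yields [fotʃɛ].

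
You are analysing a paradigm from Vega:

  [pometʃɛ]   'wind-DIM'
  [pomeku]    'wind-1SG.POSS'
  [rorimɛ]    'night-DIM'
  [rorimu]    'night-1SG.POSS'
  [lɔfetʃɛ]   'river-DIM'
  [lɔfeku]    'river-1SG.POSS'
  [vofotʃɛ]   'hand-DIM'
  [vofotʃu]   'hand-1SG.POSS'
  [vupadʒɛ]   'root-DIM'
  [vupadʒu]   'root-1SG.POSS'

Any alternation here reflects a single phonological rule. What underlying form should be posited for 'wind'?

In [pometʃɛ] and [pomeku] the final segment of 'wind' alternates: [tʃ] ~ [k].
The stem 'hand' ([vofotʃɛ], [vofotʃu]) shows [tʃ] unchanged in both environments, so [tʃ] cannot be basic with [k] derived before the 1SG.POSS suffix.
The alternation reflects palatalization before a front vowel: /k/ becomes palato-alveolar [tʃ] before a front vowel. /k/ is underlying.

/pomek/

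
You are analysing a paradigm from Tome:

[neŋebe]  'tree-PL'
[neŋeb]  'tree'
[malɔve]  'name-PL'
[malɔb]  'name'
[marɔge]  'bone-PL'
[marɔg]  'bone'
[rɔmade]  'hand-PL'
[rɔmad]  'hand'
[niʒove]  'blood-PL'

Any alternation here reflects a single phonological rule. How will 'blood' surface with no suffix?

[niʒob]

The root 'name' surfaces as [malɔve] and [malɔb], with a stem-final [v] ~ [b] alternation.
But 'tree' keeps [b] in both environments ([neŋebe], [neŋeb]), so there is no rule changing /b/ to [v] before the PL suffix.
So /v/ is underlying, and a rule of word-final hardening — voiced fricatives become stops word-finally — gives [b].
The one attested form of 'blood', [niʒove], shows underlying /niʒov/. Applying the same rule word-finally gives [niʒob].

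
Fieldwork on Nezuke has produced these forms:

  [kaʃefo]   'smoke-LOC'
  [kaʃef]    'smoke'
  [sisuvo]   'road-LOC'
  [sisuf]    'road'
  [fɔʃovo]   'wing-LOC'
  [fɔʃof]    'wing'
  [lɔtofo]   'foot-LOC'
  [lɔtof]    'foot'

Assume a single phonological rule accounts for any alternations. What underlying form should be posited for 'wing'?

/fɔʃov/

The stem for 'wing' ends in [v] in [fɔʃovo] but [f] in [fɔʃof].
Compare 'foot', with invariant [f] in [lɔtofo] and [lɔtof]: an analysis with underlying /f/ and a rule producing [v] before the LOC suffix would wrongly predict alternation here too.
The alternation reflects word-final obstruent devoicing: voiced obstruents become voiceless word-finally. /v/ is underlying.
The underlying form of 'wing' is therefore /fɔʃov/.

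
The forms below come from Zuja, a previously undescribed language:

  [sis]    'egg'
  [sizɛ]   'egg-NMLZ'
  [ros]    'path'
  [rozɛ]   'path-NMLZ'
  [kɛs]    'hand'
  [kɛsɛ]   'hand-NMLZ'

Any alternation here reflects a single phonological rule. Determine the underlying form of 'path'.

/roz/

The stem for 'path' ends in [s] in [ros] but [z] in [rozɛ].
Compare 'hand', with invariant [s] in [kɛs] and [kɛsɛ]: an analysis with underlying /s/ and a rule producing [z] before the NMLZ suffix would wrongly predict alternation here too.
So /z/ is underlying, and a rule of word-final obstruent devoicing — voiced obstruents become voiceless word-finally — gives [s].
The underlying form of 'path' is therefore /roz/.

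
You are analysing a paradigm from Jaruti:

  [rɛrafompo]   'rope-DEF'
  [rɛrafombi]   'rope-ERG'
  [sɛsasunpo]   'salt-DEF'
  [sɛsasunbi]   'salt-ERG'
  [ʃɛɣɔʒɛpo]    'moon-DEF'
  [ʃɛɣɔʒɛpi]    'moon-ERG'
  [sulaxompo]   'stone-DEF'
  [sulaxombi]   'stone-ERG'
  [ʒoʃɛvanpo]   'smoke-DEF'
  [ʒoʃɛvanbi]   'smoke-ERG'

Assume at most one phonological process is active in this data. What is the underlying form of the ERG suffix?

/-bi/

The ERG morpheme has two allomorphs, [-bi] and [-pi].
The DEF suffix, which begins with [p], is invariant after every stem; so [p] is not altered by any rule here.
So the underlying form is /-bi/, and voiced stops become voiceless after a vowel.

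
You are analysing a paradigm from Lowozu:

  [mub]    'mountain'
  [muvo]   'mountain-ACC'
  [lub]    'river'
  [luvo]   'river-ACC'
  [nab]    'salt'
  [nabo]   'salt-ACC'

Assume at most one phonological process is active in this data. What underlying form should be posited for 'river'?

/luv/

The root 'river' surfaces as [lub] and [luvo], with a stem-final [b] ~ [v] alternation.
If /b/ were underlying and a rule turned it into [v] before the ACC suffix, 'salt' would also alternate; but it has [b] in both [nab] and [nabo].
The underlying segment must be /v/; voiced fricatives become stops word-finally, yielding [b] there.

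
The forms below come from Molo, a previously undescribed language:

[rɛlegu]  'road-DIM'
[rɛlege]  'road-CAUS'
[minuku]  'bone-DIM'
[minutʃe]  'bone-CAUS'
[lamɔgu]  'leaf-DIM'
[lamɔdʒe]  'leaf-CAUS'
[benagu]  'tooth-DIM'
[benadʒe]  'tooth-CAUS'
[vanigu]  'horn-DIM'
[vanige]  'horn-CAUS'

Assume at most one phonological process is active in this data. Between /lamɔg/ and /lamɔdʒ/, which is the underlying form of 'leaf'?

/lamɔdʒ/

The root 'leaf' surfaces as [lamɔgu] and [lamɔdʒe], with a stem-final [g] ~ [dʒ] alternation.
But 'road' keeps [g] in both environments ([rɛlegu], [rɛlege]), so there is no rule changing /g/ to [dʒ] before the CAUS suffix.
So /dʒ/ is underlying, and a rule of depalatalization — palato-alveolar /tʃ/ and /dʒ/ become [k] and [g] when no front vowel follows — gives [g].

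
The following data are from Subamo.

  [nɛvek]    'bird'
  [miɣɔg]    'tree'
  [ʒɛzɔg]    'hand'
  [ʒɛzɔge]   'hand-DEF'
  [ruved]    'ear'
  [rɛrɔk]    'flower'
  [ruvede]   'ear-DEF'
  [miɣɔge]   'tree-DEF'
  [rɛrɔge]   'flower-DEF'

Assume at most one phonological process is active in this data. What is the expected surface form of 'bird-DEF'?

[nɛvege]

'flower' shows [g] ~ [k] at the end of the stem ([rɛrɔge] vs [rɛrɔk]).
If /g/ were underlying and a rule turned it into [k] in isolation, 'tree' would also alternate; but it has [g] in both [miɣɔge] and [miɣɔg].
Therefore /k/ is basic and [g] is derived by intervocalic voicing (voiceless stops become voiced between vowels).
From [nɛvek] the stem 'bird' is /nɛvek/; between vowels this yields [nɛvege].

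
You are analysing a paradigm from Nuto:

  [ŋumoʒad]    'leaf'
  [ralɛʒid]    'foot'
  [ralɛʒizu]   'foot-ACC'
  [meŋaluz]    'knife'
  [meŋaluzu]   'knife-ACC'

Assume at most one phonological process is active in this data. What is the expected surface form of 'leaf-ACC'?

The root 'foot' surfaces as [ralɛʒid] and [ralɛʒizu], with a stem-final [d] ~ [z] alternation.
The stem 'knife' ([meŋaluz], [meŋaluzu]) shows [z] unchanged in both environments, so [z] cannot be basic with [d] derived in isolation.
The alternation reflects intervocalic spirantization: voiced stops become fricatives between vowels. /d/ is underlying.
From [ŋumoʒad] the stem 'leaf' is /ŋumoʒad/; between vowels this yields [ŋumoʒazu].

[ŋumoʒazu]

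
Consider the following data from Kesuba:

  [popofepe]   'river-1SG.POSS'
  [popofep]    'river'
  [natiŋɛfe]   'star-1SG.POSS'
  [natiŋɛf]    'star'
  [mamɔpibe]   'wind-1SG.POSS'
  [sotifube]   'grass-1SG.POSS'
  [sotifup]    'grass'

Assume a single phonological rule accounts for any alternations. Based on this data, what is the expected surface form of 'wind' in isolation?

[mamɔpip]

The root 'grass' surfaces as [sotifube] and [sotifup], with a stem-final [b] ~ [p] alternation.
Compare 'river', with invariant [p] in [popofepe] and [popofep]: an analysis with underlying /p/ and a rule producing [b] before the 1SG.POSS suffix would wrongly predict alternation here too.
So /b/ is underlying, and a rule of word-final obstruent devoicing — voiced obstruents become voiceless word-finally — gives [p].
From [mamɔpibe] the stem 'wind' is /mamɔpib/; word-finally this yields [mamɔpip].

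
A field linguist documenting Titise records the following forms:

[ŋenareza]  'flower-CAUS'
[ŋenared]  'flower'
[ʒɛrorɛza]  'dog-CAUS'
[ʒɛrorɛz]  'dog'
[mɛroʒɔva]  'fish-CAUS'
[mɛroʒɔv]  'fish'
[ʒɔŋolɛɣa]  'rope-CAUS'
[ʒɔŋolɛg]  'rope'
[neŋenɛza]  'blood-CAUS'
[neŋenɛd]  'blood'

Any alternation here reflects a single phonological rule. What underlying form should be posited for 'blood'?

/neŋenɛd/

The stem for 'blood' ends in [z] in [neŋenɛza] but [d] in [neŋenɛd].
But 'dog' keeps [z] in both environments ([ʒɛrorɛza], [ʒɛrorɛz]), so there is no rule changing /z/ to [d] in isolation.
So /d/ is underlying, and a rule of intervocalic spirantization — voiced stops become fricatives between vowels — gives [z].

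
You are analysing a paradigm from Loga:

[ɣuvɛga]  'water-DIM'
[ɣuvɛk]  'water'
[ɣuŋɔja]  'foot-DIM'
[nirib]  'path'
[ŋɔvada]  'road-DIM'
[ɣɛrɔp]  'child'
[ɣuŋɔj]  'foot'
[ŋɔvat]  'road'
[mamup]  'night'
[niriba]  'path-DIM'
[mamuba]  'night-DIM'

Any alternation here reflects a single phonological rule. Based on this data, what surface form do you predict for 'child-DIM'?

'night' shows [b] ~ [p] at the end of the stem ([mamuba] vs [mamup]).
But 'path' keeps [b] in both environments ([niriba], [nirib]), so there is no rule changing /b/ to [p] in isolation.
The alternation reflects intervocalic voicing: voiceless stops become voiced between vowels. /p/ is underlying.
The one attested form of 'child', [ɣɛrɔp], shows underlying /ɣɛrɔp/. Applying the same rule between vowels gives [ɣɛrɔba].

[ɣɛrɔba]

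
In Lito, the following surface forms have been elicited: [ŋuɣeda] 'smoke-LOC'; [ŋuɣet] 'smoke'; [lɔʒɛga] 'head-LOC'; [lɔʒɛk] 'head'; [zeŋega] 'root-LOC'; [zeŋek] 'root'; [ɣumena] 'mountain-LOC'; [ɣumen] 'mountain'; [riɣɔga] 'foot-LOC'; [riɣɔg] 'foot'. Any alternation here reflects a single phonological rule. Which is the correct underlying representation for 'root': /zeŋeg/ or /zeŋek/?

/zeŋek/

In [zeŋega] and [zeŋek] the final segment of 'root' alternates: [g] ~ [k].
The stem 'foot' ([riɣɔga], [riɣɔg]) shows [g] unchanged in both environments, so [g] cannot be basic with [k] derived in isolation.
Therefore /k/ is basic and [g] is derived by intervocalic voicing (voiceless stops become voiced between vowels).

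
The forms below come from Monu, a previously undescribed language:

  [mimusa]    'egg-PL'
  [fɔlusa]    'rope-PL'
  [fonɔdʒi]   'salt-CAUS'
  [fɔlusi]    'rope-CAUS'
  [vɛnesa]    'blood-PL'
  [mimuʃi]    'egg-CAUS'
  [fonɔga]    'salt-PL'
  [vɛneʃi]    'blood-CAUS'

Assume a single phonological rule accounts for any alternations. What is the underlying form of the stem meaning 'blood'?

/vɛneʃ/

'blood' shows [s] ~ [ʃ] at the end of the stem ([vɛnesa] vs [vɛneʃi]).
If /s/ were underlying and a rule turned it into [ʃ] before the CAUS suffix, 'rope' would also alternate; but it has [s] in both [fɔlusa] and [fɔlusi].
Therefore /ʃ/ is basic and [s] is derived by depalatalization (palato-alveolar /dʒ/ and /ʃ/ become [g] and [s] when no front vowel follows).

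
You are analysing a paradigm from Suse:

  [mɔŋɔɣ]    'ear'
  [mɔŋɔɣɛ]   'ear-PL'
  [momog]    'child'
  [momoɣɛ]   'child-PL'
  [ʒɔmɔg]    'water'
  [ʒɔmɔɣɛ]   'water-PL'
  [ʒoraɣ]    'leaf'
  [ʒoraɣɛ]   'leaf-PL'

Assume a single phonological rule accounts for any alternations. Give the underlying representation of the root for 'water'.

/ʒɔmɔg/

The stem for 'water' ends in [g] in [ʒɔmɔg] but [ɣ] in [ʒɔmɔɣɛ].
The stem 'leaf' ([ʒoraɣ], [ʒoraɣɛ]) shows [ɣ] unchanged in both environments, so [ɣ] cannot be basic with [g] derived in isolation.
Therefore /g/ is basic and [ɣ] is derived by intervocalic spirantization (voiced stops become fricatives between vowels).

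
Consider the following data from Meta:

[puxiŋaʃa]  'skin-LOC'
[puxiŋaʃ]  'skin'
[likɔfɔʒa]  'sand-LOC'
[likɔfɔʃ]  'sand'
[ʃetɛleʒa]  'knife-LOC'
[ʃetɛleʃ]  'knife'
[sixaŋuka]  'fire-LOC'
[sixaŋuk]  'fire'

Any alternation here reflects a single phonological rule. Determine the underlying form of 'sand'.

/likɔfɔʒ/

In [likɔfɔʒa] and [likɔfɔʃ] the final segment of 'sand' alternates: [ʒ] ~ [ʃ].
Compare 'skin', with invariant [ʃ] in [puxiŋaʃa] and [puxiŋaʃ]: an analysis with underlying /ʃ/ and a rule producing [ʒ] before the LOC suffix would wrongly predict alternation here too.
The alternation reflects word-final obstruent devoicing: voiced obstruents become voiceless word-finally. /ʒ/ is underlying.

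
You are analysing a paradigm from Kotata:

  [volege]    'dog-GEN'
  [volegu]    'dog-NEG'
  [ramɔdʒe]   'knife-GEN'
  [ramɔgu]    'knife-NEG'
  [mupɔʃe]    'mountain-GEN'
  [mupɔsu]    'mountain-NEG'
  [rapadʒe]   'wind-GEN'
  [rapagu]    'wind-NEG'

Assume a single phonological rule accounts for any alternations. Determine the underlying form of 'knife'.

/ramɔdʒ/

'knife' shows [dʒ] ~ [g] at the end of the stem ([ramɔdʒe] vs [ramɔgu]).
If /g/ were underlying and a rule turned it into [dʒ] before the GEN suffix, 'dog' would also alternate; but it has [g] in both [volege] and [volegu].
Therefore /dʒ/ is basic and [g] is derived by depalatalization (palato-alveolar /dʒ/ and /ʃ/ become [g] and [s] when no front vowel follows).
The underlying form of 'knife' is therefore /ramɔdʒ/.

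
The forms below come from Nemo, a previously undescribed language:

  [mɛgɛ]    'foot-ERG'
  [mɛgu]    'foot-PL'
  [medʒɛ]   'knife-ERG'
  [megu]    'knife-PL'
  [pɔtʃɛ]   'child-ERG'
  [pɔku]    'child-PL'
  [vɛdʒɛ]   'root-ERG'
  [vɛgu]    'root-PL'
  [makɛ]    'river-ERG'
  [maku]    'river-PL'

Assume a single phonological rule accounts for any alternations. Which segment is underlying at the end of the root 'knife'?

/dʒ/

In [medʒɛ] and [megu] the final segment of 'knife' alternates: [dʒ] ~ [g].
If /g/ were underlying and a rule turned it into [dʒ] before the ERG suffix, 'foot' would also alternate; but it has [g] in both [mɛgɛ] and [mɛgu].
So /dʒ/ is underlying, and a rule of depalatalization — palato-alveolar /tʃ/ and /dʒ/ become [k] and [g] when no front vowel follows — gives [g].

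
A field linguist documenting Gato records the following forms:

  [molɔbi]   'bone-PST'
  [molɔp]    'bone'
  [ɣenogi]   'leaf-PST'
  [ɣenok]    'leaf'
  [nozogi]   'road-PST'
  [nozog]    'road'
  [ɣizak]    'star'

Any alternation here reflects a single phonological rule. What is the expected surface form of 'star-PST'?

'leaf' shows [g] ~ [k] at the end of the stem ([ɣenogi] vs [ɣenok]).
If /g/ were underlying and a rule turned it into [k] in isolation, 'road' would also alternate; but it has [g] in both [nozogi] and [nozog].
The underlying segment must be /k/; voiceless stops become voiced between vowels, yielding [g] there.
The one attested form of 'star', [ɣizak], shows underlying /ɣizak/. Applying the same rule between vowels gives [ɣizagi].

[ɣizagi]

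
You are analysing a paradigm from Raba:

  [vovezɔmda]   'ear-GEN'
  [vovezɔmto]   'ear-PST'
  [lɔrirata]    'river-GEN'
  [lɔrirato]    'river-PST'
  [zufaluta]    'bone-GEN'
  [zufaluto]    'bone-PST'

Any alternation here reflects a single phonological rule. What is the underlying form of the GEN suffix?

/-da/

The GEN suffix surfaces as [-da] and [-ta], depending on the final segment of the stem.
By contrast the PST suffix keeps its initial [t] throughout — that segment must be underlying.
The GEN suffix is therefore /-da/ underlyingly, with post-vocalic devoicing: voiced stops become voiceless after a vowel.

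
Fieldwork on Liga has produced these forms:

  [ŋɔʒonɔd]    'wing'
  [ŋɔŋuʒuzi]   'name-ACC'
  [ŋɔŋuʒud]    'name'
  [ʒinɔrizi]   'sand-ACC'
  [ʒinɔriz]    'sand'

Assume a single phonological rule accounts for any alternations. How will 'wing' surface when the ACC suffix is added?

'name' shows [z] ~ [d] at the end of the stem ([ŋɔŋuʒuzi] vs [ŋɔŋuʒud]).
The stem 'sand' ([ʒinɔrizi], [ʒinɔriz]) shows [z] unchanged in both environments, so [z] cannot be basic with [d] derived in isolation.
Therefore /d/ is basic and [z] is derived by intervocalic spirantization (voiced stops become fricatives between vowels).
From [ŋɔʒonɔd] the stem 'wing' is /ŋɔʒonɔd/; between vowels this yields [ŋɔʒonɔzi].

[ŋɔʒonɔzi]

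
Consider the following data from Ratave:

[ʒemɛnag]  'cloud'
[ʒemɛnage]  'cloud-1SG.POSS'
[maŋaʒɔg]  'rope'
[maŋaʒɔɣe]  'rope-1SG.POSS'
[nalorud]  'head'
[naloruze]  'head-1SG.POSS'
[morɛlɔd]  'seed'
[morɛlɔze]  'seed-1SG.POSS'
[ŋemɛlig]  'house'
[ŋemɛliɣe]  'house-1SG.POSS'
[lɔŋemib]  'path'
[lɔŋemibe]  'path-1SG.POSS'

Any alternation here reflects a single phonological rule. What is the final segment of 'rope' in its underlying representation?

'rope' shows [g] ~ [ɣ] at the end of the stem ([maŋaʒɔg] vs [maŋaʒɔɣe]).
But 'cloud' keeps [g] in both environments ([ʒemɛnag], [ʒemɛnage]), so there is no rule changing /g/ to [ɣ] before the 1SG.POSS suffix.
The alternation reflects word-final hardening: voiced fricatives become stops word-finally. /ɣ/ is underlying.

/ɣ/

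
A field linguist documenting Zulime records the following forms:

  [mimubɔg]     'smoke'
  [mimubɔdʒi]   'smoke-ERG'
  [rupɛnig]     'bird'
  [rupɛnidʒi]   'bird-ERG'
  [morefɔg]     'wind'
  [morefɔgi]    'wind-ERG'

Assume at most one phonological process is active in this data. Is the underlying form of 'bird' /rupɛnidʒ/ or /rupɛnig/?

In [rupɛnig] and [rupɛnidʒi] the final segment of 'bird' alternates: [g] ~ [dʒ].
But 'wind' keeps [g] in both environments ([morefɔg], [morefɔgi]), so there is no rule changing /g/ to [dʒ] before the ERG suffix.
The alternation reflects depalatalization: palato-alveolar /dʒ/ becomes [g] when no front vowel follows. /dʒ/ is underlying.

/rupɛnidʒ/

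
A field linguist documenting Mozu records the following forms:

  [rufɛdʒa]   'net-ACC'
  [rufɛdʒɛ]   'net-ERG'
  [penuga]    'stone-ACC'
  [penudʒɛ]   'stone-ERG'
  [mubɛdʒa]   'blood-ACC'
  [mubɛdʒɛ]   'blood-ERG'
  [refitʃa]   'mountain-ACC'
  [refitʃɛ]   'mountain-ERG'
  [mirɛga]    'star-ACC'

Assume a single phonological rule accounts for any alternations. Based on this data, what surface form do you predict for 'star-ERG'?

In [penuga] and [penudʒɛ] the final segment of 'stone' alternates: [g] ~ [dʒ].
But 'blood' keeps [dʒ] in both environments ([mubɛdʒa], [mubɛdʒɛ]), so there is no rule changing /dʒ/ to [g] before the ACC suffix.
Therefore /g/ is basic and [dʒ] is derived by palatalization before a front vowel (/g/ becomes palato-alveolar [dʒ] before a front vowel).
From [mirɛga] the stem 'star' is /mirɛg/; before a front vowel this yields [mirɛdʒɛ].

[mirɛdʒɛ]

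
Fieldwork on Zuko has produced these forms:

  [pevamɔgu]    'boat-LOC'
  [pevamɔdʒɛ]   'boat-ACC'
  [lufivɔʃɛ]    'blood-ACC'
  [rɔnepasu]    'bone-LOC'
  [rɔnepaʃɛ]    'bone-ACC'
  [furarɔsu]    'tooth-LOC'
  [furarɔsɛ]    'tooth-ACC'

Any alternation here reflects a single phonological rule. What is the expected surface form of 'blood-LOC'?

[lufivɔsu]

'bone' shows [s] ~ [ʃ] at the end of the stem ([rɔnepasu] vs [rɔnepaʃɛ]).
Compare 'tooth', with invariant [s] in [furarɔsu] and [furarɔsɛ]: an analysis with underlying /s/ and a rule producing [ʃ] before the ACC suffix would wrongly predict alternation here too.
The alternation reflects depalatalization: palato-alveolar /dʒ/ and /ʃ/ become [g] and [s] when no front vowel follows. /ʃ/ is underlying.
From [lufivɔʃɛ] the stem 'blood' is /lufivɔʃ/; when no front vowel follows this yields [lufivɔsu].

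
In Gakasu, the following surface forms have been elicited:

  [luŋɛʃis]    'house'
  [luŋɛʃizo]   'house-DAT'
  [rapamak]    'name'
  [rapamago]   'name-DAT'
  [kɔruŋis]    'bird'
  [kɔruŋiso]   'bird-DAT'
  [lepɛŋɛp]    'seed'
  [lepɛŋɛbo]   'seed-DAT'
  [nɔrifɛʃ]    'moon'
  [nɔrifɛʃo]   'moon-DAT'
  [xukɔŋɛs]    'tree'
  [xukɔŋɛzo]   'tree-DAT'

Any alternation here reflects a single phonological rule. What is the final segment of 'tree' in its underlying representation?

In [xukɔŋɛs] and [xukɔŋɛzo] the final segment of 'tree' alternates: [s] ~ [z].
Compare 'bird', with invariant [s] in [kɔruŋis] and [kɔruŋiso]: an analysis with underlying /s/ and a rule producing [z] before the DAT suffix would wrongly predict alternation here too.
So /z/ is underlying, and a rule of word-final obstruent devoicing — voiced obstruents become voiceless word-finally — gives [s].

/z/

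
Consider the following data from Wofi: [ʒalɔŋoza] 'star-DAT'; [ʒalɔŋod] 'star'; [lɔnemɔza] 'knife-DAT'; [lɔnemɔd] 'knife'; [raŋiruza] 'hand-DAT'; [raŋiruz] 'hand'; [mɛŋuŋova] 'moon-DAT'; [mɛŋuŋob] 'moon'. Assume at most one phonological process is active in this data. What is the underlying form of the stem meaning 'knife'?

/lɔnemɔd/

The stem for 'knife' ends in [z] in [lɔnemɔza] but [d] in [lɔnemɔd].
The stem 'hand' ([raŋiruza], [raŋiruz]) shows [z] unchanged in both environments, so [z] cannot be basic with [d] derived in isolation.
So /d/ is underlying, and a rule of intervocalic spirantization — voiced stops become fricatives between vowels — gives [z].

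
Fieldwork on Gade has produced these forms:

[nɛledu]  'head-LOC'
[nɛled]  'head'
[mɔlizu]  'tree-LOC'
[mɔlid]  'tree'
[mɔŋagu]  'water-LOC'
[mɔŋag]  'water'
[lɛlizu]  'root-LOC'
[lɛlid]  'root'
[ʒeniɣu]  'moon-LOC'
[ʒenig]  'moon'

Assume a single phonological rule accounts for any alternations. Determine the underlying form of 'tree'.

/mɔliz/

The stem for 'tree' ends in [z] in [mɔlizu] but [d] in [mɔlid].
The stem 'head' ([nɛledu], [nɛled]) shows [d] unchanged in both environments, so [d] cannot be basic with [z] derived before the LOC suffix.
The alternation reflects word-final hardening: voiced fricatives become stops word-finally. /z/ is underlying.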